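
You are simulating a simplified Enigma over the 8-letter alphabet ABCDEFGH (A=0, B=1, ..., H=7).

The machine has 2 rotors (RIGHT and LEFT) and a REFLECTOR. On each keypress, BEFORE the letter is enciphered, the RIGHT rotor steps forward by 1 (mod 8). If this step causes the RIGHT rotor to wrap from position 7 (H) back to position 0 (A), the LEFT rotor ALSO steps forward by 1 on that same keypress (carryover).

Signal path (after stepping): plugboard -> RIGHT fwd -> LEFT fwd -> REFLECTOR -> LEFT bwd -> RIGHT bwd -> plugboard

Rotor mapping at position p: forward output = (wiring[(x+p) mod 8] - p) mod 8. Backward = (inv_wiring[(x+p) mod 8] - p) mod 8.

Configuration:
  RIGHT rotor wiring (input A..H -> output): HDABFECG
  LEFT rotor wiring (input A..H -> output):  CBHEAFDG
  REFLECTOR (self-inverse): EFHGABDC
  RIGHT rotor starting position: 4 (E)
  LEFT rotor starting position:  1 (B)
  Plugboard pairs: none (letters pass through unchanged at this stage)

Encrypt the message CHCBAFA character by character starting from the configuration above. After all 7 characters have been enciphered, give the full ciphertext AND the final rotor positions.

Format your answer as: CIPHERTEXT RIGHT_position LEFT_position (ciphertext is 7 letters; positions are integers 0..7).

Answer: DGBGEEH 3 2

Derivation:
Char 1 ('C'): step: R->5, L=1; C->plug->C->R->B->L->G->refl->D->L'->C->R'->D->plug->D
Char 2 ('H'): step: R->6, L=1; H->plug->H->R->G->L->F->refl->B->L'->H->R'->G->plug->G
Char 3 ('C'): step: R->7, L=1; C->plug->C->R->E->L->E->refl->A->L'->A->R'->B->plug->B
Char 4 ('B'): step: R->0, L->2 (L advanced); B->plug->B->R->D->L->D->refl->G->L'->C->R'->G->plug->G
Char 5 ('A'): step: R->1, L=2; A->plug->A->R->C->L->G->refl->D->L'->D->R'->E->plug->E
Char 6 ('F'): step: R->2, L=2; F->plug->F->R->E->L->B->refl->F->L'->A->R'->E->plug->E
Char 7 ('A'): step: R->3, L=2; A->plug->A->R->G->L->A->refl->E->L'->F->R'->H->plug->H
Final: ciphertext=DGBGEEH, RIGHT=3, LEFT=2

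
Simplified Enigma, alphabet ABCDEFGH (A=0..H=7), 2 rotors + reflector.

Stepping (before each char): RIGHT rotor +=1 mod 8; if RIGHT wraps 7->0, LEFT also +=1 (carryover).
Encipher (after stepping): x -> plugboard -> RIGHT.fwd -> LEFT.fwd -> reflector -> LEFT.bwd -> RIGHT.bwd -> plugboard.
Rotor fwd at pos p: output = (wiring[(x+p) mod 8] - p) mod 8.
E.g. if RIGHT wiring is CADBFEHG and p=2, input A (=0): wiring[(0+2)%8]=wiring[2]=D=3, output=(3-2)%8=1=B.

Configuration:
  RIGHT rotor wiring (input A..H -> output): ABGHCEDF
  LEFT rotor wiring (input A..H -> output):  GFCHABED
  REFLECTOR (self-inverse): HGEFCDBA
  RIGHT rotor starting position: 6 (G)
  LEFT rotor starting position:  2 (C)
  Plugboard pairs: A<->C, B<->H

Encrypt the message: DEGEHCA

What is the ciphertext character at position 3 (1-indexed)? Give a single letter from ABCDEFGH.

Char 1 ('D'): step: R->7, L=2; D->plug->D->R->H->L->D->refl->F->L'->B->R'->B->plug->H
Char 2 ('E'): step: R->0, L->3 (L advanced); E->plug->E->R->C->L->G->refl->B->L'->D->R'->G->plug->G
Char 3 ('G'): step: R->1, L=3; G->plug->G->R->E->L->A->refl->H->L'->H->R'->H->plug->B

B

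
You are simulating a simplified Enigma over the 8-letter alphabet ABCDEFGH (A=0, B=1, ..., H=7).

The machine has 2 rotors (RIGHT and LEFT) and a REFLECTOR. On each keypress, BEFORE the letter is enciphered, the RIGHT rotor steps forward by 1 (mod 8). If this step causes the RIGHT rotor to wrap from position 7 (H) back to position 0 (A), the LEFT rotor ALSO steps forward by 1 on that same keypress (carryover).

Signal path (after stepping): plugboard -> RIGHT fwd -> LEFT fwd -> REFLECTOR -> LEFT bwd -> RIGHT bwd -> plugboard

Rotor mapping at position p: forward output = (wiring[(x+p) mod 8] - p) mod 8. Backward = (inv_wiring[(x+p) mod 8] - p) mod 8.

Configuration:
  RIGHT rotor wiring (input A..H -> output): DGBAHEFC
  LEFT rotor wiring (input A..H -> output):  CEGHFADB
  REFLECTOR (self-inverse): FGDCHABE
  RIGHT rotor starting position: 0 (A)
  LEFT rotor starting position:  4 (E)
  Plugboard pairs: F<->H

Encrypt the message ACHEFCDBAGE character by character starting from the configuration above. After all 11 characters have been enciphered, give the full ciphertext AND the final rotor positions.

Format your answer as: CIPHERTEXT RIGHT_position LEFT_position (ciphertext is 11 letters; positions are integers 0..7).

Char 1 ('A'): step: R->1, L=4; A->plug->A->R->F->L->A->refl->F->L'->D->R'->E->plug->E
Char 2 ('C'): step: R->2, L=4; C->plug->C->R->F->L->A->refl->F->L'->D->R'->E->plug->E
Char 3 ('H'): step: R->3, L=4; H->plug->F->R->A->L->B->refl->G->L'->E->R'->B->plug->B
Char 4 ('E'): step: R->4, L=4; E->plug->E->R->H->L->D->refl->C->L'->G->R'->D->plug->D
Char 5 ('F'): step: R->5, L=4; F->plug->H->R->C->L->H->refl->E->L'->B->R'->E->plug->E
Char 6 ('C'): step: R->6, L=4; C->plug->C->R->F->L->A->refl->F->L'->D->R'->E->plug->E
Char 7 ('D'): step: R->7, L=4; D->plug->D->R->C->L->H->refl->E->L'->B->R'->E->plug->E
Char 8 ('B'): step: R->0, L->5 (L advanced); B->plug->B->R->G->L->C->refl->D->L'->A->R'->D->plug->D
Char 9 ('A'): step: R->1, L=5; A->plug->A->R->F->L->B->refl->G->L'->B->R'->G->plug->G
Char 10 ('G'): step: R->2, L=5; G->plug->G->R->B->L->G->refl->B->L'->F->R'->C->plug->C
Char 11 ('E'): step: R->3, L=5; E->plug->E->R->H->L->A->refl->F->L'->D->R'->G->plug->G
Final: ciphertext=EEBDEEEDGCG, RIGHT=3, LEFT=5

Answer: EEBDEEEDGCG 3 5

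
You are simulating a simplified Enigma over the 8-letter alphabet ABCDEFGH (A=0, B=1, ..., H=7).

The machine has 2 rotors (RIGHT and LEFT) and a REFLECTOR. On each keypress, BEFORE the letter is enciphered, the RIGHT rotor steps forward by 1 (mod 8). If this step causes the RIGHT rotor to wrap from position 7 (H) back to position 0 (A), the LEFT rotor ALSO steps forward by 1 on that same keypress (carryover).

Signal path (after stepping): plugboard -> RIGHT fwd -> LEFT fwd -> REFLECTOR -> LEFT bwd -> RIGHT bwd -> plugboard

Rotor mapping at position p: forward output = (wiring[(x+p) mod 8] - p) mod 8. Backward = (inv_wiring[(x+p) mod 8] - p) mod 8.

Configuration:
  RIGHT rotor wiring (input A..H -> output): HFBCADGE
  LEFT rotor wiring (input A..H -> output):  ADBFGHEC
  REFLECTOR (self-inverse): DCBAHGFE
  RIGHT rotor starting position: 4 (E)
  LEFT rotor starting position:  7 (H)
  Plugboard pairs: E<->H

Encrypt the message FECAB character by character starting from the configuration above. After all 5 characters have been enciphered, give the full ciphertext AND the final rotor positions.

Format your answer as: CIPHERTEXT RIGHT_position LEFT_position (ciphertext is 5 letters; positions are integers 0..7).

Char 1 ('F'): step: R->5, L=7; F->plug->F->R->E->L->G->refl->F->L'->H->R'->C->plug->C
Char 2 ('E'): step: R->6, L=7; E->plug->H->R->F->L->H->refl->E->L'->C->R'->G->plug->G
Char 3 ('C'): step: R->7, L=7; C->plug->C->R->G->L->A->refl->D->L'->A->R'->B->plug->B
Char 4 ('A'): step: R->0, L->0 (L advanced); A->plug->A->R->H->L->C->refl->B->L'->C->R'->D->plug->D
Char 5 ('B'): step: R->1, L=0; B->plug->B->R->A->L->A->refl->D->L'->B->R'->C->plug->C
Final: ciphertext=CGBDC, RIGHT=1, LEFT=0

Answer: CGBDC 1 0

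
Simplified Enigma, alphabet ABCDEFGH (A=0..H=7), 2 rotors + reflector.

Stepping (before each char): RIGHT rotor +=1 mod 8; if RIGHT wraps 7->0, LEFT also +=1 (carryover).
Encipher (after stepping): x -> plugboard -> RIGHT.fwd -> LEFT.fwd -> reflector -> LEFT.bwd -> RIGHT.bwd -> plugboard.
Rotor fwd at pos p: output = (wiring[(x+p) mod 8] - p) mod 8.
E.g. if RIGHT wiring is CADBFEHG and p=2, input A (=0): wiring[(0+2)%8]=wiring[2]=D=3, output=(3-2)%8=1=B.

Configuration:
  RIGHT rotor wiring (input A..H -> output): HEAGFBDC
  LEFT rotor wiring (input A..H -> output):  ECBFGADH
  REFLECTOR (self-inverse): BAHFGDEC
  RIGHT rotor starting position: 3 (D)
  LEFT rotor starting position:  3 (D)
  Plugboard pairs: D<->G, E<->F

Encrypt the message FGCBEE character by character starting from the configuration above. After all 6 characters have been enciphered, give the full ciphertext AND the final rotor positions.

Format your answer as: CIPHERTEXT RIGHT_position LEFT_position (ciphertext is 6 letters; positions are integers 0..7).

Char 1 ('F'): step: R->4, L=3; F->plug->E->R->D->L->A->refl->B->L'->F->R'->B->plug->B
Char 2 ('G'): step: R->5, L=3; G->plug->D->R->C->L->F->refl->D->L'->B->R'->G->plug->D
Char 3 ('C'): step: R->6, L=3; C->plug->C->R->B->L->D->refl->F->L'->C->R'->E->plug->F
Char 4 ('B'): step: R->7, L=3; B->plug->B->R->A->L->C->refl->H->L'->G->R'->F->plug->E
Char 5 ('E'): step: R->0, L->4 (L advanced); E->plug->F->R->B->L->E->refl->G->L'->F->R'->E->plug->F
Char 6 ('E'): step: R->1, L=4; E->plug->F->R->C->L->H->refl->C->L'->A->R'->E->plug->F
Final: ciphertext=BDFEFF, RIGHT=1, LEFT=4

Answer: BDFEFF 1 4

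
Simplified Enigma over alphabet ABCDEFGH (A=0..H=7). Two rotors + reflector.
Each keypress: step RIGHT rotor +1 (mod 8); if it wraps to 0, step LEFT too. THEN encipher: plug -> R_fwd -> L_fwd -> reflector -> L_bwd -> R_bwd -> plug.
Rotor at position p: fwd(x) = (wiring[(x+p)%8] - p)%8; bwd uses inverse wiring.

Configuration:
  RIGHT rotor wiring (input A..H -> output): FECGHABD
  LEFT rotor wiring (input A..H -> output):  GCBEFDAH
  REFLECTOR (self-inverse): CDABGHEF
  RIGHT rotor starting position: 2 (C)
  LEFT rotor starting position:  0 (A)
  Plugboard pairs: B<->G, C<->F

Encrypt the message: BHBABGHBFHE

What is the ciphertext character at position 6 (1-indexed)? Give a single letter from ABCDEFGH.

Char 1 ('B'): step: R->3, L=0; B->plug->G->R->B->L->C->refl->A->L'->G->R'->D->plug->D
Char 2 ('H'): step: R->4, L=0; H->plug->H->R->C->L->B->refl->D->L'->F->R'->C->plug->F
Char 3 ('B'): step: R->5, L=0; B->plug->G->R->B->L->C->refl->A->L'->G->R'->C->plug->F
Char 4 ('A'): step: R->6, L=0; A->plug->A->R->D->L->E->refl->G->L'->A->R'->F->plug->C
Char 5 ('B'): step: R->7, L=0; B->plug->G->R->B->L->C->refl->A->L'->G->R'->B->plug->G
Char 6 ('G'): step: R->0, L->1 (L advanced); G->plug->B->R->E->L->C->refl->A->L'->B->R'->G->plug->B

B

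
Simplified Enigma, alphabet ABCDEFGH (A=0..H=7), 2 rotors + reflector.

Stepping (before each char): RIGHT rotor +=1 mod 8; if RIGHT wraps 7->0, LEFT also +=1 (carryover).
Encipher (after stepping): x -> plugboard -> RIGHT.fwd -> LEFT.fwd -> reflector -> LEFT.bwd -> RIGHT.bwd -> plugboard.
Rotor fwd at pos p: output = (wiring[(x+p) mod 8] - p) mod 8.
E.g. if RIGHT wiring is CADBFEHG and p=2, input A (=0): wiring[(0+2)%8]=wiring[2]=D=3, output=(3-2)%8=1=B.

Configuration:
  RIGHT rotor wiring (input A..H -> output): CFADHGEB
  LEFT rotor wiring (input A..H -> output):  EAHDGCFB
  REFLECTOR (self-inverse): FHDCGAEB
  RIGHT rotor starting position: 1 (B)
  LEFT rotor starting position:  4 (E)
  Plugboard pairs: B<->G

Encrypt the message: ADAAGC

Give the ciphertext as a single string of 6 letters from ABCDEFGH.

Answer: BHBDCF

Derivation:
Char 1 ('A'): step: R->2, L=4; A->plug->A->R->G->L->D->refl->C->L'->A->R'->G->plug->B
Char 2 ('D'): step: R->3, L=4; D->plug->D->R->B->L->G->refl->E->L'->F->R'->H->plug->H
Char 3 ('A'): step: R->4, L=4; A->plug->A->R->D->L->F->refl->A->L'->E->R'->G->plug->B
Char 4 ('A'): step: R->5, L=4; A->plug->A->R->B->L->G->refl->E->L'->F->R'->D->plug->D
Char 5 ('G'): step: R->6, L=4; G->plug->B->R->D->L->F->refl->A->L'->E->R'->C->plug->C
Char 6 ('C'): step: R->7, L=4; C->plug->C->R->G->L->D->refl->C->L'->A->R'->F->plug->F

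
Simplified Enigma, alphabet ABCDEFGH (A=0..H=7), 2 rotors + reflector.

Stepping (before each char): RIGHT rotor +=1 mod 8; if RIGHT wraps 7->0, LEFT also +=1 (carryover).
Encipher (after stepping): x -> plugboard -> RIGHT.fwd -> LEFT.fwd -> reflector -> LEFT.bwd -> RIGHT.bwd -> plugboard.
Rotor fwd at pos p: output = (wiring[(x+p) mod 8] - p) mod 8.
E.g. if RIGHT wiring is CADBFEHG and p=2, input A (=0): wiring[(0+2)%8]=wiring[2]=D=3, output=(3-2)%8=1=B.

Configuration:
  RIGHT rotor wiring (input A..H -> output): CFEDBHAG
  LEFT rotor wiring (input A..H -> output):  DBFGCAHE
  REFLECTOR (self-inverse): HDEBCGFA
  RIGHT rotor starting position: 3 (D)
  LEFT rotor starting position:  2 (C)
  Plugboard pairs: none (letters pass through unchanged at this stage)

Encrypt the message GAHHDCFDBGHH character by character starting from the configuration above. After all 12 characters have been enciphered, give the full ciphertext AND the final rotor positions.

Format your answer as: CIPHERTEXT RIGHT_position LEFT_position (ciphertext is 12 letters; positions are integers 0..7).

Char 1 ('G'): step: R->4, L=2; G->plug->G->R->A->L->D->refl->B->L'->G->R'->E->plug->E
Char 2 ('A'): step: R->5, L=2; A->plug->A->R->C->L->A->refl->H->L'->H->R'->F->plug->F
Char 3 ('H'): step: R->6, L=2; H->plug->H->R->B->L->E->refl->C->L'->F->R'->F->plug->F
Char 4 ('H'): step: R->7, L=2; H->plug->H->R->B->L->E->refl->C->L'->F->R'->D->plug->D
Char 5 ('D'): step: R->0, L->3 (L advanced); D->plug->D->R->D->L->E->refl->C->L'->H->R'->F->plug->F
Char 6 ('C'): step: R->1, L=3; C->plug->C->R->C->L->F->refl->G->L'->G->R'->E->plug->E
Char 7 ('F'): step: R->2, L=3; F->plug->F->R->E->L->B->refl->D->L'->A->R'->G->plug->G
Char 8 ('D'): step: R->3, L=3; D->plug->D->R->F->L->A->refl->H->L'->B->R'->H->plug->H
Char 9 ('B'): step: R->4, L=3; B->plug->B->R->D->L->E->refl->C->L'->H->R'->H->plug->H
Char 10 ('G'): step: R->5, L=3; G->plug->G->R->G->L->G->refl->F->L'->C->R'->A->plug->A
Char 11 ('H'): step: R->6, L=3; H->plug->H->R->B->L->H->refl->A->L'->F->R'->F->plug->F
Char 12 ('H'): step: R->7, L=3; H->plug->H->R->B->L->H->refl->A->L'->F->R'->D->plug->D
Final: ciphertext=EFFDFEGHHAFD, RIGHT=7, LEFT=3

Answer: EFFDFEGHHAFD 7 3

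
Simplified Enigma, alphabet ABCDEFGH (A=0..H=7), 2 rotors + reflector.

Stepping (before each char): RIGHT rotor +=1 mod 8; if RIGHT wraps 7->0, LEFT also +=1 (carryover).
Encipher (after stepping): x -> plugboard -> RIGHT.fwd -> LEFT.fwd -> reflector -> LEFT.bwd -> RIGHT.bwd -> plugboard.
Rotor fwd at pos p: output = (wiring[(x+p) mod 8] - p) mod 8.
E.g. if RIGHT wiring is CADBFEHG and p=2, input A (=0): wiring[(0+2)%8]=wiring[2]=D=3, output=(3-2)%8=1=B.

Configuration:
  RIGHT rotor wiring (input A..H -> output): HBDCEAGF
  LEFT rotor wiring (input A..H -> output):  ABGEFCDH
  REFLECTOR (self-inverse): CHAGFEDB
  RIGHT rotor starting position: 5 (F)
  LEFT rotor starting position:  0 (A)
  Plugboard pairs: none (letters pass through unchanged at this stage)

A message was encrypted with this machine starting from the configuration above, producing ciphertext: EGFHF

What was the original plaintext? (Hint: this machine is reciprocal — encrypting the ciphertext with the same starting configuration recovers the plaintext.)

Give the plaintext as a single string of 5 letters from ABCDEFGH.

Char 1 ('E'): step: R->6, L=0; E->plug->E->R->F->L->C->refl->A->L'->A->R'->A->plug->A
Char 2 ('G'): step: R->7, L=0; G->plug->G->R->B->L->B->refl->H->L'->H->R'->H->plug->H
Char 3 ('F'): step: R->0, L->1 (L advanced); F->plug->F->R->A->L->A->refl->C->L'->F->R'->H->plug->H
Char 4 ('H'): step: R->1, L=1; H->plug->H->R->G->L->G->refl->D->L'->C->R'->B->plug->B
Char 5 ('F'): step: R->2, L=1; F->plug->F->R->D->L->E->refl->F->L'->B->R'->A->plug->A

Answer: AHHBA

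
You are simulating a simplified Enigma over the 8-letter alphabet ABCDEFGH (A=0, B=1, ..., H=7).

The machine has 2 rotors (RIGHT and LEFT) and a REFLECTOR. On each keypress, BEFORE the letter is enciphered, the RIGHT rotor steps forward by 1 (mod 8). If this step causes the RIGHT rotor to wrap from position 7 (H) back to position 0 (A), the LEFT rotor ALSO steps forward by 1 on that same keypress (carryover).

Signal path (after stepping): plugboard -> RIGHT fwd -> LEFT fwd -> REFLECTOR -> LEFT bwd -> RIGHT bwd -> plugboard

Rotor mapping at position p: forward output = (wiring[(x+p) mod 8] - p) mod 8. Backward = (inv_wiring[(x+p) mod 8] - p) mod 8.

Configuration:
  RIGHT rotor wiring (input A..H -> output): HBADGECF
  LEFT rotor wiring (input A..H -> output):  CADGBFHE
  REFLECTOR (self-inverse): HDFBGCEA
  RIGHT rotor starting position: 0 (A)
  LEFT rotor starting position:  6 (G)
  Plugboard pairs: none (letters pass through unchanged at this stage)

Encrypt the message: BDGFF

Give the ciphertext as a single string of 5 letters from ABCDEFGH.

Char 1 ('B'): step: R->1, L=6; B->plug->B->R->H->L->H->refl->A->L'->F->R'->D->plug->D
Char 2 ('D'): step: R->2, L=6; D->plug->D->R->C->L->E->refl->G->L'->B->R'->B->plug->B
Char 3 ('G'): step: R->3, L=6; G->plug->G->R->G->L->D->refl->B->L'->A->R'->A->plug->A
Char 4 ('F'): step: R->4, L=6; F->plug->F->R->F->L->A->refl->H->L'->H->R'->H->plug->H
Char 5 ('F'): step: R->5, L=6; F->plug->F->R->D->L->C->refl->F->L'->E->R'->E->plug->E

Answer: DBAHE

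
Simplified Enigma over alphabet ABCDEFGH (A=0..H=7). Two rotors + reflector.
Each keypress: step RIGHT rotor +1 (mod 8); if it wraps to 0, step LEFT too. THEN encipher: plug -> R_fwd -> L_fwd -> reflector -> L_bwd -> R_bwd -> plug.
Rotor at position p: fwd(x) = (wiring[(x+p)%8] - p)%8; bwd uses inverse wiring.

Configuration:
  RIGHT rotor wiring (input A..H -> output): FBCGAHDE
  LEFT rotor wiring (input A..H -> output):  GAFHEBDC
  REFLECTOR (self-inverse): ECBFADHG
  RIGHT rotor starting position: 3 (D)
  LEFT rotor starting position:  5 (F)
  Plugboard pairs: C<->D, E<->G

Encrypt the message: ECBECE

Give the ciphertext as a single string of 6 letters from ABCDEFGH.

Char 1 ('E'): step: R->4, L=5; E->plug->G->R->G->L->C->refl->B->L'->D->R'->B->plug->B
Char 2 ('C'): step: R->5, L=5; C->plug->D->R->A->L->E->refl->A->L'->F->R'->F->plug->F
Char 3 ('B'): step: R->6, L=5; B->plug->B->R->G->L->C->refl->B->L'->D->R'->D->plug->C
Char 4 ('E'): step: R->7, L=5; E->plug->G->R->A->L->E->refl->A->L'->F->R'->A->plug->A
Char 5 ('C'): step: R->0, L->6 (L advanced); C->plug->D->R->G->L->G->refl->H->L'->E->R'->H->plug->H
Char 6 ('E'): step: R->1, L=6; E->plug->G->R->D->L->C->refl->B->L'->F->R'->C->plug->D

Answer: BFCAHD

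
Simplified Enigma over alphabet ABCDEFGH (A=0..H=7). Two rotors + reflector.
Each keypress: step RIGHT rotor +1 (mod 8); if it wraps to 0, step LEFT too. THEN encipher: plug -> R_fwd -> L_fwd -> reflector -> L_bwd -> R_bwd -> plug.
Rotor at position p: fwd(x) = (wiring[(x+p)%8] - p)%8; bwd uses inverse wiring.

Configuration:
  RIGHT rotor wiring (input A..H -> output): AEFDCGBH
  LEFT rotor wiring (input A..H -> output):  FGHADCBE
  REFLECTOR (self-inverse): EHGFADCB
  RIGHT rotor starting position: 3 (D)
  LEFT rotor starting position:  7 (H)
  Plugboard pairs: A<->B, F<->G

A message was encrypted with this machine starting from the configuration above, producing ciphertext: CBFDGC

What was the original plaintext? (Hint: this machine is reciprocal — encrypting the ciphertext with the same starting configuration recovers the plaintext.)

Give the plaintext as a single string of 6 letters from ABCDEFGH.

Answer: DECBEF

Derivation:
Char 1 ('C'): step: R->4, L=7; C->plug->C->R->F->L->E->refl->A->L'->D->R'->D->plug->D
Char 2 ('B'): step: R->5, L=7; B->plug->A->R->B->L->G->refl->C->L'->H->R'->E->plug->E
Char 3 ('F'): step: R->6, L=7; F->plug->G->R->E->L->B->refl->H->L'->C->R'->C->plug->C
Char 4 ('D'): step: R->7, L=7; D->plug->D->R->G->L->D->refl->F->L'->A->R'->A->plug->B
Char 5 ('G'): step: R->0, L->0 (L advanced); G->plug->F->R->G->L->B->refl->H->L'->C->R'->E->plug->E
Char 6 ('C'): step: R->1, L=0; C->plug->C->R->C->L->H->refl->B->L'->G->R'->G->plug->F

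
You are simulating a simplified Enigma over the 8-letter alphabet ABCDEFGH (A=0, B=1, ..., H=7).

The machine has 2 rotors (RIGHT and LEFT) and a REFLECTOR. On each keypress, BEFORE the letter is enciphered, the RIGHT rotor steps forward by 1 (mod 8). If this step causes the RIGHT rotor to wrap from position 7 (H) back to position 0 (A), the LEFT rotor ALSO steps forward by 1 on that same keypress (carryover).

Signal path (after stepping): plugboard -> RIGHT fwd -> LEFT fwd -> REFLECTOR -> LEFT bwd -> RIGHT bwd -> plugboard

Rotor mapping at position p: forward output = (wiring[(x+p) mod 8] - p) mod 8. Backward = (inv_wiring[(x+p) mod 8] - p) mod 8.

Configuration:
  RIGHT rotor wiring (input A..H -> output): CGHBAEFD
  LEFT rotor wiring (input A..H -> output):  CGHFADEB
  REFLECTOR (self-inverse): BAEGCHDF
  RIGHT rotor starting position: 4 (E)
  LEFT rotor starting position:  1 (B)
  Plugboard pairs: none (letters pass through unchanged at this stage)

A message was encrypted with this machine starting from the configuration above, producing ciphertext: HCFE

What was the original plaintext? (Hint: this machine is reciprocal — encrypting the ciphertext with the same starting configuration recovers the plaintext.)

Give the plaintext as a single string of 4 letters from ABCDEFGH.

Char 1 ('H'): step: R->5, L=1; H->plug->H->R->D->L->H->refl->F->L'->A->R'->B->plug->B
Char 2 ('C'): step: R->6, L=1; C->plug->C->R->E->L->C->refl->E->L'->C->R'->G->plug->G
Char 3 ('F'): step: R->7, L=1; F->plug->F->R->B->L->G->refl->D->L'->F->R'->G->plug->G
Char 4 ('E'): step: R->0, L->2 (L advanced); E->plug->E->R->A->L->F->refl->H->L'->F->R'->G->plug->G

Answer: BGGG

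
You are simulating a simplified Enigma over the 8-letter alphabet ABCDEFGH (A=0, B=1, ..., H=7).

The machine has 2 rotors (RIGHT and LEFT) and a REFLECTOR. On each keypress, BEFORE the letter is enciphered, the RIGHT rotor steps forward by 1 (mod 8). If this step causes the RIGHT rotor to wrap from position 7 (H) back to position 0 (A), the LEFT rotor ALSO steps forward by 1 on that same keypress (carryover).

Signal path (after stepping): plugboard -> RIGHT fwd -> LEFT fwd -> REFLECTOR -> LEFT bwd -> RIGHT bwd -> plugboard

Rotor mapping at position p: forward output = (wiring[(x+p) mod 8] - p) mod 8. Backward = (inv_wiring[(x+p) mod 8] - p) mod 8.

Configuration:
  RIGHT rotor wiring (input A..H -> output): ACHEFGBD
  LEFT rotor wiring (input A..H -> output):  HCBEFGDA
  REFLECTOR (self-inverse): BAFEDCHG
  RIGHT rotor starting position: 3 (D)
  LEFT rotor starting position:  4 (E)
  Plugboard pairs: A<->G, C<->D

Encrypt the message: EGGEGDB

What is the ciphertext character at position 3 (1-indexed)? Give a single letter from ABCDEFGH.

Char 1 ('E'): step: R->4, L=4; E->plug->E->R->E->L->D->refl->E->L'->D->R'->G->plug->A
Char 2 ('G'): step: R->5, L=4; G->plug->A->R->B->L->C->refl->F->L'->G->R'->C->plug->D
Char 3 ('G'): step: R->6, L=4; G->plug->A->R->D->L->E->refl->D->L'->E->R'->D->plug->C

C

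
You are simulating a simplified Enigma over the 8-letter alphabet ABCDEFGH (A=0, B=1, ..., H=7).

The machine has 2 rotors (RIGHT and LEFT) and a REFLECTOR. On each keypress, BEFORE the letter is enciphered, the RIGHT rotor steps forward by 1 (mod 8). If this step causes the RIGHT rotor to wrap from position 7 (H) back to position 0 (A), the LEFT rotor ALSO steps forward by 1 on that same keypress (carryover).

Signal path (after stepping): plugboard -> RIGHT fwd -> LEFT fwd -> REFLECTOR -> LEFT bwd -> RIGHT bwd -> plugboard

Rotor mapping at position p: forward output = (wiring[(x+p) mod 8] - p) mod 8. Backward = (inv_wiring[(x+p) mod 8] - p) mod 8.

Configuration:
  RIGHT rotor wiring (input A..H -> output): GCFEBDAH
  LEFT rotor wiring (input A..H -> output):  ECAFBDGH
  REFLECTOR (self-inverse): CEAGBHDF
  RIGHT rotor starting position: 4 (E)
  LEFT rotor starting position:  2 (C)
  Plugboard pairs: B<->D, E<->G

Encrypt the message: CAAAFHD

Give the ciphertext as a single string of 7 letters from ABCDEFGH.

Answer: GHHHEDE

Derivation:
Char 1 ('C'): step: R->5, L=2; C->plug->C->R->C->L->H->refl->F->L'->F->R'->E->plug->G
Char 2 ('A'): step: R->6, L=2; A->plug->A->R->C->L->H->refl->F->L'->F->R'->H->plug->H
Char 3 ('A'): step: R->7, L=2; A->plug->A->R->A->L->G->refl->D->L'->B->R'->H->plug->H
Char 4 ('A'): step: R->0, L->3 (L advanced); A->plug->A->R->G->L->H->refl->F->L'->H->R'->H->plug->H
Char 5 ('F'): step: R->1, L=3; F->plug->F->R->H->L->F->refl->H->L'->G->R'->G->plug->E
Char 6 ('H'): step: R->2, L=3; H->plug->H->R->A->L->C->refl->A->L'->C->R'->B->plug->D
Char 7 ('D'): step: R->3, L=3; D->plug->B->R->G->L->H->refl->F->L'->H->R'->G->plug->E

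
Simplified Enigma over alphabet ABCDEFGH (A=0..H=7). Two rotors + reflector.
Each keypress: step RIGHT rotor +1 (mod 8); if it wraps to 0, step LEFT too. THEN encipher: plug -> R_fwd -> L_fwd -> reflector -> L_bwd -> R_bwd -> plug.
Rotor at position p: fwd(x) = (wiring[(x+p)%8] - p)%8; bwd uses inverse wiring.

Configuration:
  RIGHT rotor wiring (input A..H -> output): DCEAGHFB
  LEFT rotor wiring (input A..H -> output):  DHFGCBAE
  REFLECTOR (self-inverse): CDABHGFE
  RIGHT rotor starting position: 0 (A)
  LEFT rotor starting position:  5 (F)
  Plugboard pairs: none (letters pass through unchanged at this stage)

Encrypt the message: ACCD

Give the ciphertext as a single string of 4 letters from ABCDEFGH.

Answer: EDAH

Derivation:
Char 1 ('A'): step: R->1, L=5; A->plug->A->R->B->L->D->refl->B->L'->G->R'->E->plug->E
Char 2 ('C'): step: R->2, L=5; C->plug->C->R->E->L->C->refl->A->L'->F->R'->D->plug->D
Char 3 ('C'): step: R->3, L=5; C->plug->C->R->E->L->C->refl->A->L'->F->R'->A->plug->A
Char 4 ('D'): step: R->4, L=5; D->plug->D->R->F->L->A->refl->C->L'->E->R'->H->plug->H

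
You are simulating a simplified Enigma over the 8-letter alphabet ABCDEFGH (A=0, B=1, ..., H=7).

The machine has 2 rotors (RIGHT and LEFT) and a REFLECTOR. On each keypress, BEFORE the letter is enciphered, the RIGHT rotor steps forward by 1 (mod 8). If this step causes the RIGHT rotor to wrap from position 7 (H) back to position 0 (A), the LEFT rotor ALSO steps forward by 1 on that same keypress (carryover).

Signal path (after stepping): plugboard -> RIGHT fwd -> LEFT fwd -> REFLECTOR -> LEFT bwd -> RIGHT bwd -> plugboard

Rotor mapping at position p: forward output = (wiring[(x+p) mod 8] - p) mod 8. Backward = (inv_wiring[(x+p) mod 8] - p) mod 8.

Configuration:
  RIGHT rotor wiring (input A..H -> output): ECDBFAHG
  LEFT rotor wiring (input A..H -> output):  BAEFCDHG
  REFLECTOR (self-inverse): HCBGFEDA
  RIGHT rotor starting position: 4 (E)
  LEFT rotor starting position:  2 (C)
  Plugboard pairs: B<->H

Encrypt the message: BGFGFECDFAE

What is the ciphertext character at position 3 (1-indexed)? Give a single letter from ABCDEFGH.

Char 1 ('B'): step: R->5, L=2; B->plug->H->R->A->L->C->refl->B->L'->D->R'->A->plug->A
Char 2 ('G'): step: R->6, L=2; G->plug->G->R->H->L->G->refl->D->L'->B->R'->A->plug->A
Char 3 ('F'): step: R->7, L=2; F->plug->F->R->G->L->H->refl->A->L'->C->R'->E->plug->E

E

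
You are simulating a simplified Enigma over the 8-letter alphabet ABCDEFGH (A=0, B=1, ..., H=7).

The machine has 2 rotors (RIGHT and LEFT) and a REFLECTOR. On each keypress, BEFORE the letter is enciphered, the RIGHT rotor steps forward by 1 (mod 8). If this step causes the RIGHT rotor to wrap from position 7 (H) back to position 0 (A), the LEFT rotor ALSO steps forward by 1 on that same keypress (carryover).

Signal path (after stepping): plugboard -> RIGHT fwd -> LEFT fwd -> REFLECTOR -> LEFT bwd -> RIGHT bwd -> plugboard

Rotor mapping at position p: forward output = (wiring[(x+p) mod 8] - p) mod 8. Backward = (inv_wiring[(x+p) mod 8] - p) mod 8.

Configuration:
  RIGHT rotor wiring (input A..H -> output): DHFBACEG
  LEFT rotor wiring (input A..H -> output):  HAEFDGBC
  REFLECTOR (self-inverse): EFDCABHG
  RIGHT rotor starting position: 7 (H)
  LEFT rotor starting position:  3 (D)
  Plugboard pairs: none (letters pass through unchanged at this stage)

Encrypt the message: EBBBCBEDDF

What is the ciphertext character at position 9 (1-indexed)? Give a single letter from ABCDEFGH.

Char 1 ('E'): step: R->0, L->4 (L advanced); E->plug->E->R->A->L->H->refl->G->L'->D->R'->A->plug->A
Char 2 ('B'): step: R->1, L=4; B->plug->B->R->E->L->D->refl->C->L'->B->R'->E->plug->E
Char 3 ('B'): step: R->2, L=4; B->plug->B->R->H->L->B->refl->F->L'->C->R'->E->plug->E
Char 4 ('B'): step: R->3, L=4; B->plug->B->R->F->L->E->refl->A->L'->G->R'->A->plug->A
Char 5 ('C'): step: R->4, L=4; C->plug->C->R->A->L->H->refl->G->L'->D->R'->F->plug->F
Char 6 ('B'): step: R->5, L=4; B->plug->B->R->H->L->B->refl->F->L'->C->R'->E->plug->E
Char 7 ('E'): step: R->6, L=4; E->plug->E->R->H->L->B->refl->F->L'->C->R'->G->plug->G
Char 8 ('D'): step: R->7, L=4; D->plug->D->R->G->L->A->refl->E->L'->F->R'->H->plug->H
Char 9 ('D'): step: R->0, L->5 (L advanced); D->plug->D->R->B->L->E->refl->A->L'->G->R'->H->plug->H

H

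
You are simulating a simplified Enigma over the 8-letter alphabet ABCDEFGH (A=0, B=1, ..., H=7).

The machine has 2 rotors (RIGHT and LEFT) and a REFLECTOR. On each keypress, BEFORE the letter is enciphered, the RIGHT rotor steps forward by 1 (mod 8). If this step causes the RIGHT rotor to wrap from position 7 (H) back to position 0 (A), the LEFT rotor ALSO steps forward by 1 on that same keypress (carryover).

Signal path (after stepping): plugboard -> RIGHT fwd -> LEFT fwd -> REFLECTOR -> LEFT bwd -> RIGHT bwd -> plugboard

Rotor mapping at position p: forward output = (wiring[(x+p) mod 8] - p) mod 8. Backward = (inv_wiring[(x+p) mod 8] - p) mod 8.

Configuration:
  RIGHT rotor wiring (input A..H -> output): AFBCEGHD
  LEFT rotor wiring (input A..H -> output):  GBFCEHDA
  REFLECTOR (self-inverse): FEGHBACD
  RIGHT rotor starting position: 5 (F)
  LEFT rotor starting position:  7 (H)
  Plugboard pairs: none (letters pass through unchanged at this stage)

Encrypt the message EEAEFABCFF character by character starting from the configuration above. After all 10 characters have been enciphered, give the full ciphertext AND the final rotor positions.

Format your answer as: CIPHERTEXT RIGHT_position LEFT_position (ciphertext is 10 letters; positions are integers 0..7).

Char 1 ('E'): step: R->6, L=7; E->plug->E->R->D->L->G->refl->C->L'->C->R'->C->plug->C
Char 2 ('E'): step: R->7, L=7; E->plug->E->R->D->L->G->refl->C->L'->C->R'->D->plug->D
Char 3 ('A'): step: R->0, L->0 (L advanced); A->plug->A->R->A->L->G->refl->C->L'->D->R'->H->plug->H
Char 4 ('E'): step: R->1, L=0; E->plug->E->R->F->L->H->refl->D->L'->G->R'->F->plug->F
Char 5 ('F'): step: R->2, L=0; F->plug->F->R->B->L->B->refl->E->L'->E->R'->D->plug->D
Char 6 ('A'): step: R->3, L=0; A->plug->A->R->H->L->A->refl->F->L'->C->R'->G->plug->G
Char 7 ('B'): step: R->4, L=0; B->plug->B->R->C->L->F->refl->A->L'->H->R'->D->plug->D
Char 8 ('C'): step: R->5, L=0; C->plug->C->R->G->L->D->refl->H->L'->F->R'->G->plug->G
Char 9 ('F'): step: R->6, L=0; F->plug->F->R->E->L->E->refl->B->L'->B->R'->A->plug->A
Char 10 ('F'): step: R->7, L=0; F->plug->F->R->F->L->H->refl->D->L'->G->R'->C->plug->C
Final: ciphertext=CDHFDGDGAC, RIGHT=7, LEFT=0

Answer: CDHFDGDGAC 7 0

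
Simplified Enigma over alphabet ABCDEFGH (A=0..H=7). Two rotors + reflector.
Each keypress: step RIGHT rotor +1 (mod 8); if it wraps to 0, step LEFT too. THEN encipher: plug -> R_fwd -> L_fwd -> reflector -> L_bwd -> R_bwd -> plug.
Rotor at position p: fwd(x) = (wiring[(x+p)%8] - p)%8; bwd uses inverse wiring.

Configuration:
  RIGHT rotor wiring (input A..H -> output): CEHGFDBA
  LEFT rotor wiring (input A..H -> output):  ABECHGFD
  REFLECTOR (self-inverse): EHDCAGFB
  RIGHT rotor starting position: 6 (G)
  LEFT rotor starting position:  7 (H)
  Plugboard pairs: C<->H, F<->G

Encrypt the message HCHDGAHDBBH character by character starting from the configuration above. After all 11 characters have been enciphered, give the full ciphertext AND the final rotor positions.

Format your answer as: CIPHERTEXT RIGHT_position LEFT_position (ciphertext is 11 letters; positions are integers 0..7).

Answer: DABBADECEGG 1 1

Derivation:
Char 1 ('H'): step: R->7, L=7; H->plug->C->R->F->L->A->refl->E->L'->A->R'->D->plug->D
Char 2 ('C'): step: R->0, L->0 (L advanced); C->plug->H->R->A->L->A->refl->E->L'->C->R'->A->plug->A
Char 3 ('H'): step: R->1, L=0; H->plug->C->R->F->L->G->refl->F->L'->G->R'->B->plug->B
Char 4 ('D'): step: R->2, L=0; D->plug->D->R->B->L->B->refl->H->L'->E->R'->B->plug->B
Char 5 ('G'): step: R->3, L=0; G->plug->F->R->H->L->D->refl->C->L'->D->R'->A->plug->A
Char 6 ('A'): step: R->4, L=0; A->plug->A->R->B->L->B->refl->H->L'->E->R'->D->plug->D
Char 7 ('H'): step: R->5, L=0; H->plug->C->R->D->L->C->refl->D->L'->H->R'->E->plug->E
Char 8 ('D'): step: R->6, L=0; D->plug->D->R->G->L->F->refl->G->L'->F->R'->H->plug->C
Char 9 ('B'): step: R->7, L=0; B->plug->B->R->D->L->C->refl->D->L'->H->R'->E->plug->E
Char 10 ('B'): step: R->0, L->1 (L advanced); B->plug->B->R->E->L->F->refl->G->L'->D->R'->F->plug->G
Char 11 ('H'): step: R->1, L=1; H->plug->C->R->F->L->E->refl->A->L'->A->R'->F->plug->G
Final: ciphertext=DABBADECEGG, RIGHT=1, LEFT=1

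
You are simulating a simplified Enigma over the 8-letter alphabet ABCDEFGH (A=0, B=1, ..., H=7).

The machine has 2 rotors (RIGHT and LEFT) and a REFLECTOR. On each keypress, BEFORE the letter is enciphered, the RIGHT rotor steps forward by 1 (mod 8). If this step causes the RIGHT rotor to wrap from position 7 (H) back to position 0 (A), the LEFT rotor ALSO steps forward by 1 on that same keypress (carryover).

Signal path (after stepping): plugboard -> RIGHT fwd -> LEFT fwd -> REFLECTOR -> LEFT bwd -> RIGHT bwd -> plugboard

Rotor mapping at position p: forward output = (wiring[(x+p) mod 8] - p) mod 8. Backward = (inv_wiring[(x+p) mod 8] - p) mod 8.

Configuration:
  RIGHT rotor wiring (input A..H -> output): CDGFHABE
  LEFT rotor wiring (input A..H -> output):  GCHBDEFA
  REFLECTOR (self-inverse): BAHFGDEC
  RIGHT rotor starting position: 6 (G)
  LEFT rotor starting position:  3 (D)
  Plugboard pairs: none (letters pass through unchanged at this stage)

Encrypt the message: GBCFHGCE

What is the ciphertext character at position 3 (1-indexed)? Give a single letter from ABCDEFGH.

Char 1 ('G'): step: R->7, L=3; G->plug->G->R->B->L->A->refl->B->L'->C->R'->H->plug->H
Char 2 ('B'): step: R->0, L->4 (L advanced); B->plug->B->R->D->L->E->refl->G->L'->F->R'->D->plug->D
Char 3 ('C'): step: R->1, L=4; C->plug->C->R->E->L->C->refl->H->L'->A->R'->F->plug->F

F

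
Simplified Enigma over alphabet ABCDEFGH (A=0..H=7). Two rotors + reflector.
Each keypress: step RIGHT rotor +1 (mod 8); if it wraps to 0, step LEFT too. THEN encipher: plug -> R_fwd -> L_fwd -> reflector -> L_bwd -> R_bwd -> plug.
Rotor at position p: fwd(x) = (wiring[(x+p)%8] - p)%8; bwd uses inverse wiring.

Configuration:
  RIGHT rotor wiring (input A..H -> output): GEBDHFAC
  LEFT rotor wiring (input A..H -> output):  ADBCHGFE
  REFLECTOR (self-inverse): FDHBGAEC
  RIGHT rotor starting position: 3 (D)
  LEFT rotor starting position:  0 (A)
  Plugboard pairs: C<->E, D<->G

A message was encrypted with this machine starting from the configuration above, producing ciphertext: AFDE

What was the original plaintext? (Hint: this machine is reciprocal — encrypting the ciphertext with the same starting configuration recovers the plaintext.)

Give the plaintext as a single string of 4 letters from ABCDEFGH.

Char 1 ('A'): step: R->4, L=0; A->plug->A->R->D->L->C->refl->H->L'->E->R'->C->plug->E
Char 2 ('F'): step: R->5, L=0; F->plug->F->R->E->L->H->refl->C->L'->D->R'->B->plug->B
Char 3 ('D'): step: R->6, L=0; D->plug->G->R->B->L->D->refl->B->L'->C->R'->A->plug->A
Char 4 ('E'): step: R->7, L=0; E->plug->C->R->F->L->G->refl->E->L'->H->R'->B->plug->B

Answer: EBAB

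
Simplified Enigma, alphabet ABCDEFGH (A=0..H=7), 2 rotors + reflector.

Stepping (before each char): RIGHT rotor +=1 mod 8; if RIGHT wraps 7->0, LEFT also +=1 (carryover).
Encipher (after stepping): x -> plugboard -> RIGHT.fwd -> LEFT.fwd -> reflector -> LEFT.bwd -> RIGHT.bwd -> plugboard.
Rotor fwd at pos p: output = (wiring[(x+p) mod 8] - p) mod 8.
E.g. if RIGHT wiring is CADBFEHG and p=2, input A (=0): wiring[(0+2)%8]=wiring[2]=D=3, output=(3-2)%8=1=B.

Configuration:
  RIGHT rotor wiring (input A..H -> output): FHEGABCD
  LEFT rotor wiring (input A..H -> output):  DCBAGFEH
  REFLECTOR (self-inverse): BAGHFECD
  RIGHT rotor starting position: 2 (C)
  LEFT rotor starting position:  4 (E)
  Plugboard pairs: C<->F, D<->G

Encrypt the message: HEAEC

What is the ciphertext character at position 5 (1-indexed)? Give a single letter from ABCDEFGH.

Char 1 ('H'): step: R->3, L=4; H->plug->H->R->B->L->B->refl->A->L'->C->R'->F->plug->C
Char 2 ('E'): step: R->4, L=4; E->plug->E->R->B->L->B->refl->A->L'->C->R'->H->plug->H
Char 3 ('A'): step: R->5, L=4; A->plug->A->R->E->L->H->refl->D->L'->D->R'->H->plug->H
Char 4 ('E'): step: R->6, L=4; E->plug->E->R->G->L->F->refl->E->L'->H->R'->C->plug->F
Char 5 ('C'): step: R->7, L=4; C->plug->F->R->B->L->B->refl->A->L'->C->R'->G->plug->D

D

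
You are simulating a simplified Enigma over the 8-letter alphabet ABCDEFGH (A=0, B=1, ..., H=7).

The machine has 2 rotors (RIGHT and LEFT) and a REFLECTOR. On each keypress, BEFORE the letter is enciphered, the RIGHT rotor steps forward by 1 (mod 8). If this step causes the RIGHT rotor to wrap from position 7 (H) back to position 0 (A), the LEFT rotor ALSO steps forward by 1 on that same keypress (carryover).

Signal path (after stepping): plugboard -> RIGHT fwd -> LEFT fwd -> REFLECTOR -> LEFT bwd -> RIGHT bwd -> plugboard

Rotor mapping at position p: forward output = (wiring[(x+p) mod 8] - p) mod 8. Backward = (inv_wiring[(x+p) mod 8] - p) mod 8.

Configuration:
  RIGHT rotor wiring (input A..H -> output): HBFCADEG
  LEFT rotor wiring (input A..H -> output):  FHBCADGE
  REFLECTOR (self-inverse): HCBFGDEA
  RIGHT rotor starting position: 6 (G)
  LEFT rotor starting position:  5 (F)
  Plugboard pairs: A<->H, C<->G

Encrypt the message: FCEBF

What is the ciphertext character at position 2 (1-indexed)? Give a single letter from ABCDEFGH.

Char 1 ('F'): step: R->7, L=5; F->plug->F->R->B->L->B->refl->C->L'->E->R'->G->plug->C
Char 2 ('C'): step: R->0, L->6 (L advanced); C->plug->G->R->E->L->D->refl->F->L'->H->R'->A->plug->H

H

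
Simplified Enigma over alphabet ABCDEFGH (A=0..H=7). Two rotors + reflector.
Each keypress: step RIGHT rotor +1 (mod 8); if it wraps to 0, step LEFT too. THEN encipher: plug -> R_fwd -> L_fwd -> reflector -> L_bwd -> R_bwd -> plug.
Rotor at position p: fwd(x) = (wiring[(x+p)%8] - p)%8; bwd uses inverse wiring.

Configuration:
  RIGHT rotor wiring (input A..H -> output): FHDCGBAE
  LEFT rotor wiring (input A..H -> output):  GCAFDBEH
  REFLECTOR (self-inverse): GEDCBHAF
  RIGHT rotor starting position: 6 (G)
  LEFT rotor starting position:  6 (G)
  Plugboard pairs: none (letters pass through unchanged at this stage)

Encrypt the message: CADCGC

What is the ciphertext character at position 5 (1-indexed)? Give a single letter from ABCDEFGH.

Char 1 ('C'): step: R->7, L=6; C->plug->C->R->A->L->G->refl->A->L'->C->R'->G->plug->G
Char 2 ('A'): step: R->0, L->7 (L advanced); A->plug->A->R->F->L->E->refl->B->L'->D->R'->C->plug->C
Char 3 ('D'): step: R->1, L=7; D->plug->D->R->F->L->E->refl->B->L'->D->R'->G->plug->G
Char 4 ('C'): step: R->2, L=7; C->plug->C->R->E->L->G->refl->A->L'->A->R'->B->plug->B
Char 5 ('G'): step: R->3, L=7; G->plug->G->R->E->L->G->refl->A->L'->A->R'->H->plug->H

H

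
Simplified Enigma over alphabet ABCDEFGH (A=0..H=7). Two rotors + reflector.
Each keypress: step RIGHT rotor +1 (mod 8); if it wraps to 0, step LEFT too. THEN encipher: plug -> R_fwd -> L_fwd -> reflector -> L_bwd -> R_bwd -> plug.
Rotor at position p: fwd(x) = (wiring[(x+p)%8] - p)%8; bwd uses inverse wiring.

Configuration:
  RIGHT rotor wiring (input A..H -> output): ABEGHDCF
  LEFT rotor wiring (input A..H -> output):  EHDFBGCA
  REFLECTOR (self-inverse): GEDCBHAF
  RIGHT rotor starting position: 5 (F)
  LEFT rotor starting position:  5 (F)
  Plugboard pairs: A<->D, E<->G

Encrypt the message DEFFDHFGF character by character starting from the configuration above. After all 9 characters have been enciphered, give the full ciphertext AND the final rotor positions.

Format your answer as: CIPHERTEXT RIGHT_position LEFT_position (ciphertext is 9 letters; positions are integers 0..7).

Answer: CCDAHEGBA 6 6

Derivation:
Char 1 ('D'): step: R->6, L=5; D->plug->A->R->E->L->C->refl->D->L'->C->R'->C->plug->C
Char 2 ('E'): step: R->7, L=5; E->plug->G->R->E->L->C->refl->D->L'->C->R'->C->plug->C
Char 3 ('F'): step: R->0, L->6 (L advanced); F->plug->F->R->D->L->B->refl->E->L'->A->R'->A->plug->D
Char 4 ('F'): step: R->1, L=6; F->plug->F->R->B->L->C->refl->D->L'->G->R'->D->plug->A
Char 5 ('D'): step: R->2, L=6; D->plug->A->R->C->L->G->refl->A->L'->H->R'->H->plug->H
Char 6 ('H'): step: R->3, L=6; H->plug->H->R->B->L->C->refl->D->L'->G->R'->G->plug->E
Char 7 ('F'): step: R->4, L=6; F->plug->F->R->F->L->H->refl->F->L'->E->R'->E->plug->G
Char 8 ('G'): step: R->5, L=6; G->plug->E->R->E->L->F->refl->H->L'->F->R'->B->plug->B
Char 9 ('F'): step: R->6, L=6; F->plug->F->R->A->L->E->refl->B->L'->D->R'->D->plug->A
Final: ciphertext=CCDAHEGBA, RIGHT=6, LEFT=6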